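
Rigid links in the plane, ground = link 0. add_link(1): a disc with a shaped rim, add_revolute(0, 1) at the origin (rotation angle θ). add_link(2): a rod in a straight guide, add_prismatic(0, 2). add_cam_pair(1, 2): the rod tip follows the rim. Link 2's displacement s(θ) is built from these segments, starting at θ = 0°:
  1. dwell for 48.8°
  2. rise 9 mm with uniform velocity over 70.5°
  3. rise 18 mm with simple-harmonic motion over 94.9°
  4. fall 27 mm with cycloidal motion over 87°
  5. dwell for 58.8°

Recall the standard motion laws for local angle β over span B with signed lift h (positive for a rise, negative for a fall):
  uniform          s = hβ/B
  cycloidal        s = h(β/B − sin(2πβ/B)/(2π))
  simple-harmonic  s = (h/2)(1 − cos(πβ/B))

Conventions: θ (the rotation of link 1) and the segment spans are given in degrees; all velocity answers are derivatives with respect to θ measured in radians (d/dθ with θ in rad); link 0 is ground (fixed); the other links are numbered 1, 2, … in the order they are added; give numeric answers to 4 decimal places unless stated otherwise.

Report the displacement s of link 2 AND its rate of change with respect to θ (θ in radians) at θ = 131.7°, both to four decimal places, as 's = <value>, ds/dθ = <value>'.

segment 1 (0° to 48.8°, dwell): s unchanged at 0.0000
segment 2 (48.8° to 119.3°, uniform, h = 9) is passed completely: s = 0.0000 + (9) = 9.0000
θ = 131.7° falls in segment 3 (119.3° to 214.2°, simple-harmonic, h = 18): β = 131.7 − 119.3 = 12.4°, B = 94.9°; Δs = 18/2·(1 − cos(π·0.1307)) = 0.7477; s = 9.0000 + 0.7477 = 9.7477
velocity in seg [119.3°–214.2°] (simple-harmonic), θ in radians: β = 12.4° = 0.2164 rad, B = 94.9° = 1.6563 rad; ds/dθ = (πh/(2B)) sin(πβ/B) = (π·18/(2·1.6563)) sin(π·0.1307) = 6.812212 mm/rad

s = 9.7477, ds/dθ = 6.8122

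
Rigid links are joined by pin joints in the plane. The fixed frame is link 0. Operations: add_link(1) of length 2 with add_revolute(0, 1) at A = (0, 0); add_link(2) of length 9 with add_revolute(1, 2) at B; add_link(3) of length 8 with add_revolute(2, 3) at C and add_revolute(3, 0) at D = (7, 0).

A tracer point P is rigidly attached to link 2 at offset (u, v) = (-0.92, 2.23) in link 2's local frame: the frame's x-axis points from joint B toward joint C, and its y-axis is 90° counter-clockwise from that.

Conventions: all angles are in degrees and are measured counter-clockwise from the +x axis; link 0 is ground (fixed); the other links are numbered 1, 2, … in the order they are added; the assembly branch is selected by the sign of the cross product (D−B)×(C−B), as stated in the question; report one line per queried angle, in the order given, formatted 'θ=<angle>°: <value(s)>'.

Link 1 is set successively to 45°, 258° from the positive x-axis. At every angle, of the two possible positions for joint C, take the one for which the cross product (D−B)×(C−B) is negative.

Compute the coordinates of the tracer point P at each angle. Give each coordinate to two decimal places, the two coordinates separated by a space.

A=(0,0), D=(7.00,0)
θ=45°: B = A + 2.00·(cos45°, sin45°) = (1.4142, 1.4142)
θ=45°: |BD| = 5.7620
θ=45°: circle(B,9.00) ∩ circle(D,8.00): a=4.3562, h=7.8755
θ=45°:   candidates: C₊=(7.5701,7.9797) cross=45.379; C₋=(3.7042,-7.2896) cross=-45.379
θ=45°:   branch - wants cross < 0 → take C=(3.7042,-7.2896) (cross=-45.379)
θ=45°: ex = (C−B)/|BC| = (0.2544,-0.9671); ey = (0.9671,0.2544)
θ=45°: P = B + -0.92·ex + 2.23·ey = (3.3367,2.8713)
θ=258°: B = A + 2.00·(cos258°, sin258°) = (-0.4158, -1.9563)
θ=258°: |BD| = 7.6695
θ=258°: circle(B,9.00) ∩ circle(D,8.00): a=4.9430, h=7.5211
θ=258°:   candidates: C₊=(2.4453,6.5768) cross=57.683; C₋=(6.2821,-7.9677) cross=-57.683
θ=258°:   branch - wants cross < 0 → take C=(6.2821,-7.9677) (cross=-57.683)
θ=258°: ex = (C−B)/|BC| = (0.7442,-0.6679); ey = (0.6679,0.7442)
θ=258°: P = B + -0.92·ex + 2.23·ey = (0.3890,0.3178)

θ=45°: 3.34 2.87
θ=258°: 0.39 0.32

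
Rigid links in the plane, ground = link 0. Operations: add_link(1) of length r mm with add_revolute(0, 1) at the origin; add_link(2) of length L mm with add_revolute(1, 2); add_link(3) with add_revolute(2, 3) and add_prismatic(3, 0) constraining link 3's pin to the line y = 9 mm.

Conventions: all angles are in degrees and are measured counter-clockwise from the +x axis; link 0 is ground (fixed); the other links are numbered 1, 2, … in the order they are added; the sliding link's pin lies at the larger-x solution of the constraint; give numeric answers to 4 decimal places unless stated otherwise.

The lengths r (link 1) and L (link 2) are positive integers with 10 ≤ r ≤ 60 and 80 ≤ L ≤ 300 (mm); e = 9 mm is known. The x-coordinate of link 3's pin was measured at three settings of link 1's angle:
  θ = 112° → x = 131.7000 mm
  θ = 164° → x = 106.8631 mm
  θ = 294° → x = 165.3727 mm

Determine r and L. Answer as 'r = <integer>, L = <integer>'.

constraint per measurement: (x − r cos θ)² + (r sin θ − e)² = L²
subtracting the θ₁ and θ₂ equations cancels the r² and L² terms:
r = (x₁² − x₂²) / (2[(x₁cos θ₁ + e sin θ₁) − (x₂cos θ₂ + e sin θ₂)]) = 50.0000 → r = 50
L² = (x₁ − r cos θ₁)² + (r sin θ₁ − e)² = 24024.9934 → L = 155.0000 → L = 155
check at θ₃=294°: x = 165.3727 (printed 165.3727) ✓

r = 50, L = 155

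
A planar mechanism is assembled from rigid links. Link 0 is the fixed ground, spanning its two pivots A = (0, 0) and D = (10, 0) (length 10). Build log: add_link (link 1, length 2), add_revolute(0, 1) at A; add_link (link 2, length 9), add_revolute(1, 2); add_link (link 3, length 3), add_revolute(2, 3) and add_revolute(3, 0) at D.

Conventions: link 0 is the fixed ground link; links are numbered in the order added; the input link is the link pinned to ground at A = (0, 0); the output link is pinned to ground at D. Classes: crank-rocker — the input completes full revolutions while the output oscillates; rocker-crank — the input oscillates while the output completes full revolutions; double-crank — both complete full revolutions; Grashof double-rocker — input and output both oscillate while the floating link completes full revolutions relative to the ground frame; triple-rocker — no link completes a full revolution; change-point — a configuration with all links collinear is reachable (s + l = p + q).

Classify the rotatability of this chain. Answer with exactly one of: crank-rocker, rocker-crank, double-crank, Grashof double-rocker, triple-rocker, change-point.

lengths: ground=10, input=2, coupler=9, output=3
sorted: s=2 (shortest), l=10 (longest), p+q=12
s + l = 12 vs p + q = 12
s + l = p + q → change-point (collinear configuration reachable)

change-point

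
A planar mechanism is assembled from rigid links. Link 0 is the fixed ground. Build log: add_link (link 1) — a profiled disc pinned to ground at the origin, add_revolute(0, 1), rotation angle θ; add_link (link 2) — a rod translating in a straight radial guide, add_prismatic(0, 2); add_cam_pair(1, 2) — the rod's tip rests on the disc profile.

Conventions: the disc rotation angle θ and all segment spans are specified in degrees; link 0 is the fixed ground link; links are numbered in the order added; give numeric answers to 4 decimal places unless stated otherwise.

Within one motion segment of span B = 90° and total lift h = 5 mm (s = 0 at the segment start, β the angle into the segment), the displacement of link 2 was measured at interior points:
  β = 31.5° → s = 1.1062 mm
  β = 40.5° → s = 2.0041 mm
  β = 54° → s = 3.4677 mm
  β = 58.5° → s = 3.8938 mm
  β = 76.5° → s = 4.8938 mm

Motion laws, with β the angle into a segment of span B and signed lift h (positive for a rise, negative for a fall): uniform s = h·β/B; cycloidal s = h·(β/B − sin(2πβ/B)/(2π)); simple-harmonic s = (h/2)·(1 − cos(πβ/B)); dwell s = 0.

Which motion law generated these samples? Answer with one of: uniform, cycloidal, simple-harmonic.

candidates at β/B = r: uniform s = h·r (linear in β); cycloidal s = h·(r − sin(2πr)/(2π)); simple-harmonic s = (h/2)(1 − cos(πr))
β=31.5°: printed 1.1062 | uniform 1.7500, cycloidal 1.1062, simple-harmonic 1.3650
β=40.5°: printed 2.0041 | uniform 2.2500, cycloidal 2.0041, simple-harmonic 2.1089
β=54°: printed 3.4677 | uniform 3.0000, cycloidal 3.4677, simple-harmonic 3.2725
β=58.5°: printed 3.8938 | uniform 3.2500, cycloidal 3.8938, simple-harmonic 3.6350
β=76.5°: printed 4.8938 | uniform 4.2500, cycloidal 4.8938, simple-harmonic 4.7275
only one law matches every sample → cycloidal

cycloidal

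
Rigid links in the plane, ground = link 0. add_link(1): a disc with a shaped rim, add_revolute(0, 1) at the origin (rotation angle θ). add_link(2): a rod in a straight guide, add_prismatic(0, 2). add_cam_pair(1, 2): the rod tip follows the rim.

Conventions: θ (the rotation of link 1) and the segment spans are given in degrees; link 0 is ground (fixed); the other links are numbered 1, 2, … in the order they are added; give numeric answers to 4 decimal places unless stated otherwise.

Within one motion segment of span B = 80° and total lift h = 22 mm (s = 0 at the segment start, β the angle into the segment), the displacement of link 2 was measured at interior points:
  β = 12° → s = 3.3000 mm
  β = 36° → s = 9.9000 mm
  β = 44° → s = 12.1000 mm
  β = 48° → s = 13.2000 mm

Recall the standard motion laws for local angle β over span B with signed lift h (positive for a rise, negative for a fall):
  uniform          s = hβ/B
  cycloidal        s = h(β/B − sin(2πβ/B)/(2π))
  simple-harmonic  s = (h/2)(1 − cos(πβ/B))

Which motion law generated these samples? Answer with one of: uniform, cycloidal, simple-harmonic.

candidates at β/B = r: uniform s = h·r (linear in β); cycloidal s = h·(r − sin(2πr)/(2π)); simple-harmonic s = (h/2)(1 − cos(πr))
β=12°: printed 3.3000 | uniform 3.3000, cycloidal 0.4673, simple-harmonic 1.1989
β=36°: printed 9.9000 | uniform 9.9000, cycloidal 8.8180, simple-harmonic 9.2792
β=44°: printed 12.1000 | uniform 12.1000, cycloidal 13.1820, simple-harmonic 12.7208
β=48°: printed 13.2000 | uniform 13.2000, cycloidal 15.2581, simple-harmonic 14.3992
only one law matches every sample → uniform

uniform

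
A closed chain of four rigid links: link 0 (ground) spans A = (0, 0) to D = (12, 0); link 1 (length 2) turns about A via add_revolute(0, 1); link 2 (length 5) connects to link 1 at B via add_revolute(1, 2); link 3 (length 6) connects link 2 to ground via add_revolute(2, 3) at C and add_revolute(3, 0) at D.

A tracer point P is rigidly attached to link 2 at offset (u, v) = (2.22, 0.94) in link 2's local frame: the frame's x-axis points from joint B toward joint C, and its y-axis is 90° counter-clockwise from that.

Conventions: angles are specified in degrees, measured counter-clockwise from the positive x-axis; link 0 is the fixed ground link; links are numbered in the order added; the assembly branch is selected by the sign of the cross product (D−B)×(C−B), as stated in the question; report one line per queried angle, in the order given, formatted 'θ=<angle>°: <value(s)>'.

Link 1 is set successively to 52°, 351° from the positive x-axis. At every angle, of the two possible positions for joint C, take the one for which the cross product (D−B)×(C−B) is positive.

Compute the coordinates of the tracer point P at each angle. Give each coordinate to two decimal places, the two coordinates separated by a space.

A=(0,0), D=(12.00,0)
θ=52°: B = A + 2.00·(cos52°, sin52°) = (1.2313, 1.5760)
θ=52°: |BD| = 10.8834
θ=52°: circle(B,5.00) ∩ circle(D,6.00): a=4.9363, h=0.7953
θ=52°:   candidates: C₊=(6.2308,1.6481) cross=8.656; C₋=(6.0005,0.0742) cross=-8.656
θ=52°:   branch + wants cross > 0 → take C=(6.2308,1.6481) (cross=8.656)
θ=52°: ex = (C−B)/|BC| = (0.9999,0.0144); ey = (-0.0144,0.9999)
θ=52°: P = B + 2.22·ex + 0.94·ey = (3.4375,2.5479)
θ=351°: B = A + 2.00·(cos351°, sin351°) = (1.9754, -0.3129)
θ=351°: |BD| = 10.0295
θ=351°: circle(B,5.00) ∩ circle(D,6.00): a=4.4664, h=2.2476
θ=351°:   candidates: C₊=(6.3695,2.0729) cross=22.542; C₋=(6.5097,-2.4200) cross=-22.542
θ=351°:   branch + wants cross > 0 → take C=(6.3695,2.0729) (cross=22.542)
θ=351°: ex = (C−B)/|BC| = (0.8788,0.4772); ey = (-0.4772,0.8788)
θ=351°: P = B + 2.22·ex + 0.94·ey = (3.4778,1.5725)

θ=52°: 3.44 2.55
θ=351°: 3.48 1.57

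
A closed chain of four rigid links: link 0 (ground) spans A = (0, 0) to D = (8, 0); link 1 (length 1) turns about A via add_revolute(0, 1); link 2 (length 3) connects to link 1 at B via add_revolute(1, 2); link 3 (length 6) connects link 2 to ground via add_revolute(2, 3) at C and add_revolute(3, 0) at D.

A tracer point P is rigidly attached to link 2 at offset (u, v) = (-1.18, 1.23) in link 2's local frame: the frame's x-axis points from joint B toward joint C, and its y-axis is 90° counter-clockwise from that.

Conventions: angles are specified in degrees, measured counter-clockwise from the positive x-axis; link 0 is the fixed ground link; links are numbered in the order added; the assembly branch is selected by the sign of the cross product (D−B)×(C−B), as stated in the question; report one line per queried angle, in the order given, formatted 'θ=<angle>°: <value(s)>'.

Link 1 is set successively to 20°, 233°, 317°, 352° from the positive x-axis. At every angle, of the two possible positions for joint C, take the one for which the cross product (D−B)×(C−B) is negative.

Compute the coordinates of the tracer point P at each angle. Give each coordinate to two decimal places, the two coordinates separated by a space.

A=(0,0), D=(8.00,0)
θ=20°: B = A + 1.00·(cos20°, sin20°) = (0.9397, 0.3420)
θ=20°: |BD| = 7.0686
θ=20°: circle(B,3.00) ∩ circle(D,6.00): a=1.6244, h=2.5221
θ=20°:   candidates: C₊=(2.6843,2.7826) cross=17.828; C₋=(2.4402,-2.2558) cross=-17.828
θ=20°:   branch - wants cross < 0 → take C=(2.4402,-2.2558) (cross=-17.828)
θ=20°: ex = (C−B)/|BC| = (0.5002,-0.8659); ey = (0.8659,0.5002)
θ=20°: P = B + -1.18·ex + 1.23·ey = (1.4146,1.9790)
θ=233°: B = A + 1.00·(cos233°, sin233°) = (-0.6018, -0.7986)
θ=233°: |BD| = 8.6388
θ=233°: circle(B,3.00) ∩ circle(D,6.00): a=2.7567, h=1.1835
θ=233°:   candidates: C₊=(2.0337,0.6346) cross=10.224; C₋=(2.2525,-1.7222) cross=-10.224
θ=233°:   branch - wants cross < 0 → take C=(2.2525,-1.7222) (cross=-10.224)
θ=233°: ex = (C−B)/|BC| = (0.9514,-0.3079); ey = (0.3079,0.9514)
θ=233°: P = B + -1.18·ex + 1.23·ey = (-1.3458,0.7349)
θ=317°: B = A + 1.00·(cos317°, sin317°) = (0.7314, -0.6820)
θ=317°: |BD| = 7.3006
θ=317°: circle(B,3.00) ∩ circle(D,6.00): a=1.8011, h=2.3992
θ=317°:   candidates: C₊=(2.3005,1.8749) cross=17.515; C₋=(2.7487,-2.9024) cross=-17.515
θ=317°:   branch - wants cross < 0 → take C=(2.7487,-2.9024) (cross=-17.515)
θ=317°: ex = (C−B)/|BC| = (0.6725,-0.7401); ey = (0.7401,0.6725)
θ=317°: P = B + -1.18·ex + 1.23·ey = (0.8482,1.0185)
θ=352°: B = A + 1.00·(cos352°, sin352°) = (0.9903, -0.1392)
θ=352°: |BD| = 7.0111
θ=352°: circle(B,3.00) ∩ circle(D,6.00): a=1.5800, h=2.5502
θ=352°:   candidates: C₊=(2.5194,2.4419) cross=17.880; C₋=(2.6206,-2.6575) cross=-17.880
θ=352°:   branch - wants cross < 0 → take C=(2.6206,-2.6575) (cross=-17.880)
θ=352°: ex = (C−B)/|BC| = (0.5435,-0.8394); ey = (0.8394,0.5435)
θ=352°: P = B + -1.18·ex + 1.23·ey = (1.3815,1.5198)

θ=20°: 1.41 1.98
θ=233°: -1.35 0.73
θ=317°: 0.85 1.02
θ=352°: 1.38 1.52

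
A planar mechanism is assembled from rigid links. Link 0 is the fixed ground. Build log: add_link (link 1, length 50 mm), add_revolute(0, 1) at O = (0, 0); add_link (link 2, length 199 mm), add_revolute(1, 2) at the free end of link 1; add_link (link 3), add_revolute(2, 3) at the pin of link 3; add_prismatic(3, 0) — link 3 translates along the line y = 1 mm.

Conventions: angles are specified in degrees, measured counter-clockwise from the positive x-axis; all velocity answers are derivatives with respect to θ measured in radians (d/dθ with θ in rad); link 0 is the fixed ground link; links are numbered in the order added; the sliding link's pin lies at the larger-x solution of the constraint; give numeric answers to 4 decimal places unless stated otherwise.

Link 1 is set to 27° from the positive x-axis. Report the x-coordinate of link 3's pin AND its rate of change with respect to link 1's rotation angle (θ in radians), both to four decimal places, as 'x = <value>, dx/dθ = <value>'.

geometry: r = 50 mm, L = 199 mm, e = 1 mm
crank pin P = (r cos θ, r sin θ) = (44.550326, 22.699525)
h = r sin θ − e = 22.699525 − 1 = 21.699525
x = r cos θ + √(L² − h²) = 44.550326 + 197.813373 = 242.363699
dx/dθ = −r sin θ − h·r cos θ/√(L² − h²) (θ in radians; h = 21.699525) = -27.586560

x = 242.3637, dx/dθ = -27.5866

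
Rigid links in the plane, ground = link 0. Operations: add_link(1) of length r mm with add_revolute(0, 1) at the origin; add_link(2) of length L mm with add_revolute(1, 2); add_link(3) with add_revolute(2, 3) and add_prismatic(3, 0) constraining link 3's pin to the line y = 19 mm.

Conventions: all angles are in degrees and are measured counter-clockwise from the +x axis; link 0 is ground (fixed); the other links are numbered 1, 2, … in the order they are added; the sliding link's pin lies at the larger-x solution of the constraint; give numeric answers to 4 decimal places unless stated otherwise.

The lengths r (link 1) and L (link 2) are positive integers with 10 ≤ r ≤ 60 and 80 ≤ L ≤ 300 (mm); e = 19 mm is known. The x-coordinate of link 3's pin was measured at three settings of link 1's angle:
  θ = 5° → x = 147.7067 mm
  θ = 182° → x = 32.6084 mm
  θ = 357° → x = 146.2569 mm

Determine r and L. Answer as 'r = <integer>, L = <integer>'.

constraint per measurement: (x − r cos θ)² + (r sin θ − e)² = L²
subtracting the θ₁ and θ₂ equations cancels the r² and L² terms:
r = (x₁² − x₂²) / (2[(x₁cos θ₁ + e sin θ₁) − (x₂cos θ₂ + e sin θ₂)]) = 57.0000 → r = 57
L² = (x₁ − r cos θ₁)² + (r sin θ₁ − e)² = 8464.0019 → L = 92.0000 → L = 92
check at θ₃=357°: x = 146.2569 (printed 146.2569) ✓

r = 57, L = 92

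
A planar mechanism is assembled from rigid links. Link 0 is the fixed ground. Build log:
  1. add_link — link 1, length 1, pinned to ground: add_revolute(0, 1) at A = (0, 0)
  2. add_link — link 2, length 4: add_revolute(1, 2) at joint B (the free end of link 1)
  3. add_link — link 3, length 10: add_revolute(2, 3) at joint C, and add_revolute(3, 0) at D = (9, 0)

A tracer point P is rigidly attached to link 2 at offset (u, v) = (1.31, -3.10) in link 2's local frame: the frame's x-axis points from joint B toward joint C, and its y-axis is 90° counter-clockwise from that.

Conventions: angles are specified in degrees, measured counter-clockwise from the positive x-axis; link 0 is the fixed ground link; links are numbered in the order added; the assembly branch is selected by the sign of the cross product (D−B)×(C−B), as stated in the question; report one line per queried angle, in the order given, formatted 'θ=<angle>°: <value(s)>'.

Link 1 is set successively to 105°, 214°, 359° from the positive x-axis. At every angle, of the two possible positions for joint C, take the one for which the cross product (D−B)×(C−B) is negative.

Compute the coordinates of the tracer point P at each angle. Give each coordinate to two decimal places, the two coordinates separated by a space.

A=(0,0), D=(9.00,0)
θ=105°: B = A + 1.00·(cos105°, sin105°) = (-0.2588, 0.9659)
θ=105°: |BD| = 9.3091
θ=105°: circle(B,4.00) ∩ circle(D,10.00): a=0.1428, h=3.9975
θ=105°:   candidates: C₊=(0.2980,4.9270) cross=37.213; C₋=(-0.5316,-3.0248) cross=-37.213
θ=105°:   branch - wants cross < 0 → take C=(-0.5316,-3.0248) (cross=-37.213)
θ=105°: ex = (C−B)/|BC| = (-0.0682,-0.9977); ey = (0.9977,-0.0682)
θ=105°: P = B + 1.31·ex + -3.10·ey = (-3.4409,-0.1296)
θ=214°: B = A + 1.00·(cos214°, sin214°) = (-0.8290, -0.5592)
θ=214°: |BD| = 9.8449
θ=214°: circle(B,4.00) ∩ circle(D,10.00): a=0.6563, h=3.9458
θ=214°:   candidates: C₊=(-0.3979,3.4175) cross=38.846; C₋=(0.0503,-4.4613) cross=-38.846
θ=214°:   branch - wants cross < 0 → take C=(0.0503,-4.4613) (cross=-38.846)
θ=214°: ex = (C−B)/|BC| = (0.2198,-0.9755); ey = (0.9755,0.2198)
θ=214°: P = B + 1.31·ex + -3.10·ey = (-3.5652,-2.5187)
θ=359°: B = A + 1.00·(cos359°, sin359°) = (0.9998, -0.0175)
θ=359°: |BD| = 8.0002
θ=359°: circle(B,4.00) ∩ circle(D,10.00): a=-1.2498, h=3.7997
θ=359°:   candidates: C₊=(-0.2582,3.7795) cross=30.399; C₋=(-0.2417,-3.8199) cross=-30.399
θ=359°:   branch - wants cross < 0 → take C=(-0.2417,-3.8199) (cross=-30.399)
θ=359°: ex = (C−B)/|BC| = (-0.3104,-0.9506); ey = (0.9506,-0.3104)
θ=359°: P = B + 1.31·ex + -3.10·ey = (-2.3536,-0.3006)

θ=105°: -3.44 -0.13
θ=214°: -3.57 -2.52
θ=359°: -2.35 -0.30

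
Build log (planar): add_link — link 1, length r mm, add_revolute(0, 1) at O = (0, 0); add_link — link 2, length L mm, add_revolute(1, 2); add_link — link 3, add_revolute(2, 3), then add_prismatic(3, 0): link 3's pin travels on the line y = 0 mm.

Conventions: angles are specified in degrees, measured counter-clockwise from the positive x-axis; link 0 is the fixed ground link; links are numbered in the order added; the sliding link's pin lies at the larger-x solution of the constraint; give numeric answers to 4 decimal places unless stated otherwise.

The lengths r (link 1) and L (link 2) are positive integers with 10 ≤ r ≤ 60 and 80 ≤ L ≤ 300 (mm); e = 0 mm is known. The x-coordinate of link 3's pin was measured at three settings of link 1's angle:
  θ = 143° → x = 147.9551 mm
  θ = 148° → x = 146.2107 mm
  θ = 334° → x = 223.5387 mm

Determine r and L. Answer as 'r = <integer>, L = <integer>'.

constraint per measurement: (x − r cos θ)² + (r sin θ − e)² = L²
subtracting the θ₁ and θ₂ equations cancels the r² and L² terms:
r = (x₁² − x₂²) / (2[(x₁cos θ₁ + e sin θ₁) − (x₂cos θ₂ + e sin θ₂)]) = 43.9974 → r = 44
L² = (x₁ − r cos θ₁)² + (r sin θ₁ − e)² = 34224.9849 → L = 185.0000 → L = 185
check at θ₃=334°: x = 223.5387 (printed 223.5387) ✓

r = 44, L = 185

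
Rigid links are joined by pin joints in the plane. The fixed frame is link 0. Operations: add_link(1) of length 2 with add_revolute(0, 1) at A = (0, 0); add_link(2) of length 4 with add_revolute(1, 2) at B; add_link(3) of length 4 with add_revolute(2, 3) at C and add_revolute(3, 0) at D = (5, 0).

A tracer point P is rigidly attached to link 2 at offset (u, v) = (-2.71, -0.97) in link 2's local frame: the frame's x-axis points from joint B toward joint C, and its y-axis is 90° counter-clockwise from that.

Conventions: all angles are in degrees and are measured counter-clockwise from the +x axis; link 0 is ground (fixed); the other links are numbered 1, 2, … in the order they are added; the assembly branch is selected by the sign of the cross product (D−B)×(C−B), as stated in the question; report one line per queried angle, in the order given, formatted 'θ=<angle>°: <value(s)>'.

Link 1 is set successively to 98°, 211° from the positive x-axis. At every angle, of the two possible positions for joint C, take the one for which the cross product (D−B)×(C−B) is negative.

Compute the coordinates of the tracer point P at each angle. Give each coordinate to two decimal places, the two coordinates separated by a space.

A=(0,0), D=(5.00,0)
θ=98°: B = A + 2.00·(cos98°, sin98°) = (-0.2783, 1.9805)
θ=98°: |BD| = 5.6377
θ=98°: circle(B,4.00) ∩ circle(D,4.00): a=2.8188, h=2.8380
θ=98°:   candidates: C₊=(3.3578,3.6474) cross=16.000; C₋=(1.3638,-1.6668) cross=-16.000
θ=98°:   branch - wants cross < 0 → take C=(1.3638,-1.6668) (cross=-16.000)
θ=98°: ex = (C−B)/|BC| = (0.4105,-0.9118); ey = (0.9118,0.4105)
θ=98°: P = B + -2.71·ex + -0.97·ey = (-2.2754,4.0534)
θ=211°: B = A + 2.00·(cos211°, sin211°) = (-1.7143, -1.0301)
θ=211°: |BD| = 6.7929
θ=211°: circle(B,4.00) ∩ circle(D,4.00): a=3.3964, h=2.1129
θ=211°:   candidates: C₊=(1.3224,1.5734) cross=14.352; C₋=(1.9632,-2.6035) cross=-14.352
θ=211°:   branch - wants cross < 0 → take C=(1.9632,-2.6035) (cross=-14.352)
θ=211°: ex = (C−B)/|BC| = (0.9194,-0.3933); ey = (0.3933,0.9194)
θ=211°: P = B + -2.71·ex + -0.97·ey = (-4.5874,-0.8559)

θ=98°: -2.28 4.05
θ=211°: -4.59 -0.86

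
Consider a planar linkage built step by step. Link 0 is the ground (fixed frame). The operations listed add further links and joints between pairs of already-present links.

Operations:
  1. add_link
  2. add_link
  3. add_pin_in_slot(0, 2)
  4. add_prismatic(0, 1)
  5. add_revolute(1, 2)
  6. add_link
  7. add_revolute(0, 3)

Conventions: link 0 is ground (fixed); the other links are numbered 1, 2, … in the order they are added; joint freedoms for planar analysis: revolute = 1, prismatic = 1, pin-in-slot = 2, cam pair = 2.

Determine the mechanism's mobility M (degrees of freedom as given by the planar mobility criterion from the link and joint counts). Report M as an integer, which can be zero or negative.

ground; <1,0,0>
#1 <2,0,0>
#2 <3,0,0>
PS:0↔2 J2 <3,0,1>
P:0↔1 J1 <3,1,1>
R:1↔2 J1 <3,2,1>
#3 <4,2,1>
R:0↔3 J1 <4,3,1>
3×3 − 2×3 − 1×1 = 2

M = 2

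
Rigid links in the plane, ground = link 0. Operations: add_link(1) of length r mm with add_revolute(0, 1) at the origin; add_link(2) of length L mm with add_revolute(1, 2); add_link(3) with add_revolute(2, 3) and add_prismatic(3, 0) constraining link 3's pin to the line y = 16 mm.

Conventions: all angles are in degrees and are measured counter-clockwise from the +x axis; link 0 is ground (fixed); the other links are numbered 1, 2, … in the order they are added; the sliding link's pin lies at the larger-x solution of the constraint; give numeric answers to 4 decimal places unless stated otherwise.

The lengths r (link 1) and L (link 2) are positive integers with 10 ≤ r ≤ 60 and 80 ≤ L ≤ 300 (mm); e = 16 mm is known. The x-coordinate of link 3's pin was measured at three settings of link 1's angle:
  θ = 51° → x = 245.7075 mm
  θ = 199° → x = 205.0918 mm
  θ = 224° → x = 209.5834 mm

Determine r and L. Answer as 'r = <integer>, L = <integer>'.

constraint per measurement: (x − r cos θ)² + (r sin θ − e)² = L²
subtracting the θ₁ and θ₂ equations cancels the r² and L² terms:
r = (x₁² − x₂²) / (2[(x₁cos θ₁ + e sin θ₁) − (x₂cos θ₂ + e sin θ₂)]) = 25.0000 → r = 25
L² = (x₁ − r cos θ₁)² + (r sin θ₁ − e)² = 52900.0218 → L = 230.0000 → L = 230
check at θ₃=224°: x = 209.5834 (printed 209.5834) ✓

r = 25, L = 230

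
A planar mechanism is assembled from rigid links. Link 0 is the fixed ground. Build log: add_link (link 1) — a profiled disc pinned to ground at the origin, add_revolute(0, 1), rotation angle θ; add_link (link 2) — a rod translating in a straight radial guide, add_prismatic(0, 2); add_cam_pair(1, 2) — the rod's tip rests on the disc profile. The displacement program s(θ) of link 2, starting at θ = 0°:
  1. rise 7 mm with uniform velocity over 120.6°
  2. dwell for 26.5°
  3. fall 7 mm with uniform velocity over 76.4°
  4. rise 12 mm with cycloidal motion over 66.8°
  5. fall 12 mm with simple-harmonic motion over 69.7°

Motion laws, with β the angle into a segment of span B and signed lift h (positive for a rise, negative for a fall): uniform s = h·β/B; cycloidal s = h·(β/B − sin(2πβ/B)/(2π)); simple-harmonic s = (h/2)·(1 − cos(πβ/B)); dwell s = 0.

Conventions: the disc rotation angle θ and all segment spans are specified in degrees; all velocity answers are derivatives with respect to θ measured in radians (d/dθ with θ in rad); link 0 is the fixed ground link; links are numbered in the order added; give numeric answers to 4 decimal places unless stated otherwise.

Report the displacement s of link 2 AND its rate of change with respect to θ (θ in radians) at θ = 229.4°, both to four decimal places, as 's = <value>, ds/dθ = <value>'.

seg 1 [0°–120.6°] uniform, h=7: full span → s += 7 → s = 7.0000
seg 2 [120.6°–147.1°] dwell: s stays 7.0000
seg 3 [147.1°–223.5°] uniform, h=-7: full span → s += -7 → s = 0.0000
seg 4 [223.5°–290.3°] cycloidal, h=12: θ=229.4° here. β=5.9, B=66.8. 12·(0.0883 − sin(2π·0.0883)/(2π)) = 0.0536 → s = 0.0536
velocity in seg [223.5°–290.3°] (cycloidal), θ in radians: β = 5.9° = 0.1030 rad, B = 66.8° = 1.1659 rad; ds/dθ = (h/B)(1 − cos(2πβ/B)) = (12/1.1659)(1 − cos(2π·0.0883)) = 1.544663 mm/rad

s = 0.0536, ds/dθ = 1.5447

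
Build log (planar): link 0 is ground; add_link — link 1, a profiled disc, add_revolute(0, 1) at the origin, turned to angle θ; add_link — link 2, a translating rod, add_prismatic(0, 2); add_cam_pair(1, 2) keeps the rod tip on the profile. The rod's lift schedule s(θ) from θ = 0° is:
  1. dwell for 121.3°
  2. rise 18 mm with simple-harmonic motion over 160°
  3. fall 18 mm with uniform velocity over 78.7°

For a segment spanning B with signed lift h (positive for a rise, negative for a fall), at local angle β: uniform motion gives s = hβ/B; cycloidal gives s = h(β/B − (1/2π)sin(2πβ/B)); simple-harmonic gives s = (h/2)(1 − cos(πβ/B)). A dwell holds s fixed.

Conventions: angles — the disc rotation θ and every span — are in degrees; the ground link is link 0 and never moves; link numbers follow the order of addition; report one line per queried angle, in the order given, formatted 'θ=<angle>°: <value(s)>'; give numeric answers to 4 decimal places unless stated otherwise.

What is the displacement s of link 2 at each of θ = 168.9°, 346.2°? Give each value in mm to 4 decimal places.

seg 1 [0°–121.3°] dwell: s stays 0.0000
seg 2 [121.3°–281.3°] simple-harmonic, h=18: θ=168.9° here. β=47.6, B=160. 18/2·(1 − cos(π·0.2975)) = 3.6529 → s = 3.6529
seg 2 [121.3°–281.3°] simple-harmonic, h=18: full span → s += 18 → s = 18.0000
seg 3 [281.3°–360°] uniform, h=-18: θ=346.2° here. β=64.9, B=78.7. -18·64.9/78.7 = -14.8437 → s = 3.1563

θ=168.9°: 3.6529
θ=346.2°: 3.1563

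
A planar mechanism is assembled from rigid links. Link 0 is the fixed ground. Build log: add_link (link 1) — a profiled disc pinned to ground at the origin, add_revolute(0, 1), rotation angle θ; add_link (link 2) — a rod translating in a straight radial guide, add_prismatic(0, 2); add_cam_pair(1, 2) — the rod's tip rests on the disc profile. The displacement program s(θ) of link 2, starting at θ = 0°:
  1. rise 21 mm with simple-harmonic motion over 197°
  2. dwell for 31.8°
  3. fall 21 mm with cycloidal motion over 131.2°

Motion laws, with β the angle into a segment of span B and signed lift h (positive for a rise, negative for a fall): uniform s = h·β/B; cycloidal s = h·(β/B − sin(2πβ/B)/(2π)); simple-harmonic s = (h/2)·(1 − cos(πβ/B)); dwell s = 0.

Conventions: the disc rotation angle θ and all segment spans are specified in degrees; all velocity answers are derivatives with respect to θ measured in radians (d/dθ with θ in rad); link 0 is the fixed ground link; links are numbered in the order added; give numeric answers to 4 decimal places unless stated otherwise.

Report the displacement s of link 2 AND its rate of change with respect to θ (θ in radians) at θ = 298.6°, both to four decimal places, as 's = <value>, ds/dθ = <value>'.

seg 1 [0°–197°] simple-harmonic, h=21: full span → s += 21 → s = 21.0000
seg 2 [197°–228.8°] dwell: s stays 21.0000
seg 3 [228.8°–360°] cycloidal, h=-21: θ=298.6° here. β=69.8, B=131.2. -21·(0.5320 − sin(2π·0.5320)/(2π)) = -11.8400 → s = 9.1600
velocity in seg [228.8°–360°] (cycloidal), θ in radians: β = 69.8° = 1.2182 rad, B = 131.2° = 2.2899 rad; ds/dθ = (h/B)(1 − cos(2πβ/B)) = ((-21)/2.2899)(1 − cos(2π·0.5320)) = -18.156751 mm/rad

s = 9.1600, ds/dθ = -18.1568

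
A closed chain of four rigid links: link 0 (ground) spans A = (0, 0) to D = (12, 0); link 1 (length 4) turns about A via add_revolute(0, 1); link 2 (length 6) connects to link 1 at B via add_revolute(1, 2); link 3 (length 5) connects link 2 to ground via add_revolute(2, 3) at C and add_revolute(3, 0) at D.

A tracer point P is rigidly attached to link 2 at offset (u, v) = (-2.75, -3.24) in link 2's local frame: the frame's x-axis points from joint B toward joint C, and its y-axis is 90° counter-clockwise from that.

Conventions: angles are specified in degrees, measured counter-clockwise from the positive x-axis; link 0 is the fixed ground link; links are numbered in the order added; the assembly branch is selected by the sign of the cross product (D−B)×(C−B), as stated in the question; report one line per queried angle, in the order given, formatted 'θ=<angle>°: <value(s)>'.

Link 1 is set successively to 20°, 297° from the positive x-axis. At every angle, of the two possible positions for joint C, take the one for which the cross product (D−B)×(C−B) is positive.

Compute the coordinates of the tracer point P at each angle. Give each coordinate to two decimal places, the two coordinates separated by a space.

A=(0,0), D=(12.00,0)
θ=20°: B = A + 4.00·(cos20°, sin20°) = (3.7588, 1.3681)
θ=20°: |BD| = 8.3540
θ=20°: circle(B,6.00) ∩ circle(D,5.00): a=4.8354, h=3.5523
θ=20°:   candidates: C₊=(9.1106,4.0806) cross=29.676; C₋=(7.9471,-2.9282) cross=-29.676
θ=20°:   branch + wants cross > 0 → take C=(9.1106,4.0806) (cross=29.676)
θ=20°: ex = (C−B)/|BC| = (0.8920,0.4521); ey = (-0.4521,0.8920)
θ=20°: P = B + -2.75·ex + -3.24·ey = (2.7706,-2.7652)
θ=297°: B = A + 4.00·(cos297°, sin297°) = (1.8160, -3.5640)
θ=297°: |BD| = 10.7897
θ=297°: circle(B,6.00) ∩ circle(D,5.00): a=5.9046, h=1.0658
θ=297°:   candidates: C₊=(7.0371,-0.6077) cross=11.500; C₋=(7.7412,-2.6196) cross=-11.500
θ=297°:   branch + wants cross > 0 → take C=(7.0371,-0.6077) (cross=11.500)
θ=297°: ex = (C−B)/|BC| = (0.8702,0.4927); ey = (-0.4927,0.8702)
θ=297°: P = B + -2.75·ex + -3.24·ey = (1.0194,-7.7384)

θ=20°: 2.77 -2.77
θ=297°: 1.02 -7.74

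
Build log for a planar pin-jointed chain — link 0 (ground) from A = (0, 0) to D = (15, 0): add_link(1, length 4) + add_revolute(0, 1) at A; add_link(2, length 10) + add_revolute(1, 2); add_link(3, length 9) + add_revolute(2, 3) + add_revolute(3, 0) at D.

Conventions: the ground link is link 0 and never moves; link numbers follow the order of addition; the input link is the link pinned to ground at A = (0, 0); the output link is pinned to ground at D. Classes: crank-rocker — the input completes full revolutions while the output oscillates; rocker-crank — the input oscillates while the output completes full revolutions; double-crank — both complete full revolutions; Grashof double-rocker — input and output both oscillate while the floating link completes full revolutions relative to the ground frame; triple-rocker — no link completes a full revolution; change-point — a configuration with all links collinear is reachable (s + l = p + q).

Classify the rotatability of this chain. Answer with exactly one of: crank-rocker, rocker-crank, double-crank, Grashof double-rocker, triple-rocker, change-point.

lengths: ground=15, input=4, coupler=10, output=9
sorted: s=4 (shortest), l=15 (longest), p+q=19
s + l = 19 vs p + q = 19
s + l = p + q → change-point (collinear configuration reachable)

change-point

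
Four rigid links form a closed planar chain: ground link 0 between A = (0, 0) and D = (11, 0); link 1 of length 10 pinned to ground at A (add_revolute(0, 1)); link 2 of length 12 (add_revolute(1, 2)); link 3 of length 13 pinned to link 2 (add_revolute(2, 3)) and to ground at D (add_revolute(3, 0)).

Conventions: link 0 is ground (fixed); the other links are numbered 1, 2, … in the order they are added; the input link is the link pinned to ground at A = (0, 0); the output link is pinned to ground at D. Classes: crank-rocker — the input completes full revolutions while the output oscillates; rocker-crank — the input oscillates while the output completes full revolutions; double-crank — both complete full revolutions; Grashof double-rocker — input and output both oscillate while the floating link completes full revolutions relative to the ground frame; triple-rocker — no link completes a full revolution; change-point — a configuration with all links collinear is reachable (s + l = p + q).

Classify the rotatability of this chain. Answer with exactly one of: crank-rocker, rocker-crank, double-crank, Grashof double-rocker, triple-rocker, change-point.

lengths: ground=11, input=10, coupler=12, output=13
sorted: s=10 (shortest), l=13 (longest), p+q=23
s + l = 23 vs p + q = 23
s + l = p + q → change-point (collinear configuration reachable)

change-point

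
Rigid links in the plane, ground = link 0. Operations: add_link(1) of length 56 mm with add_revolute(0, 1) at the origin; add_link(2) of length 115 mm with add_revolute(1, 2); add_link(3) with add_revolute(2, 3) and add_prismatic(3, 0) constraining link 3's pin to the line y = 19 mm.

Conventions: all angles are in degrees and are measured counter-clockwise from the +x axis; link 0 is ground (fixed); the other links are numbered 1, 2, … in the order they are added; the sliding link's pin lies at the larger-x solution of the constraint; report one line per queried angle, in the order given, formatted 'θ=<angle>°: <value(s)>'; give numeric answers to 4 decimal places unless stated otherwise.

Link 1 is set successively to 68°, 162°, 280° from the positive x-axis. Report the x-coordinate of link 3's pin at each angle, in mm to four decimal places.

geometry: r = 56 mm, L = 115 mm, e = 19 mm
θ=68°: crank pin P = (r cos θ, r sin θ) = (20.977969, 51.922296)
θ=68°: h = r sin θ − e = 51.922296 − 19 = 32.922296
θ=68°: x = r cos θ + √(L² − h²) = 20.977969 + 110.186762 = 131.164731
θ=162°: crank pin P = (r cos θ, r sin θ) = (-53.259165, 17.304952)
θ=162°: h = r sin θ − e = 17.304952 − 19 = -1.695048
θ=162°: x = r cos θ + √(L² − h²) = -53.259165 + 114.987507 = 61.728342
θ=280°: crank pin P = (r cos θ, r sin θ) = (9.724298, -55.149234)
θ=280°: h = r sin θ − e = -55.149234 − 19 = -74.149234
θ=280°: x = r cos θ + √(L² − h²) = 9.724298 + 87.902736 = 97.627034

θ=68°: 131.1647
θ=162°: 61.7283
θ=280°: 97.6270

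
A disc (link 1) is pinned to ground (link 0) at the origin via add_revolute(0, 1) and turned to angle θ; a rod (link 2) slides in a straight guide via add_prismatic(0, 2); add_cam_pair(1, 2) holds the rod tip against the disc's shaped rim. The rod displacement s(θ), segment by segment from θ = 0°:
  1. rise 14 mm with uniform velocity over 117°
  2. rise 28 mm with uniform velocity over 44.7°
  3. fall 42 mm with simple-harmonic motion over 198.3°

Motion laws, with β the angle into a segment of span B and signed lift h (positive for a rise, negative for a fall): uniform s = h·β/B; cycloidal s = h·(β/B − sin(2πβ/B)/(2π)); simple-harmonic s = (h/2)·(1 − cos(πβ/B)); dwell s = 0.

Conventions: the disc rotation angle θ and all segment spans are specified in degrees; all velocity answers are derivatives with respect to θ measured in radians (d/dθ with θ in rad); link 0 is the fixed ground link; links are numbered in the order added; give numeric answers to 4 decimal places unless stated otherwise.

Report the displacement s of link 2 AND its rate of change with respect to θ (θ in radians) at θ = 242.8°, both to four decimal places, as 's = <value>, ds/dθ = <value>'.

segment 1 (0° to 117°, uniform, h = 14) is passed completely: s = 0.0000 + (14) = 14.0000
segment 2 (117° to 161.7°, uniform, h = 28) is passed completely: s = 14.0000 + (28) = 42.0000
θ = 242.8° falls in segment 3 (161.7° to 360°, simple-harmonic, h = -42): β = 242.8 − 161.7 = 81.1°, B = 198.3°; Δs = -42/2·(1 − cos(π·0.4090)) = -15.0764; s = 42.0000 − 15.0764 = 26.9236
velocity in seg [161.7°–360°] (simple-harmonic), θ in radians: β = 81.1° = 1.4155 rad, B = 198.3° = 3.4610 rad; ds/dθ = (πh/(2B)) sin(πβ/B) = (π·(-42)/(2·3.4610)) sin(π·0.4090) = -18.287946 mm/rad

s = 26.9236, ds/dθ = -18.2879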